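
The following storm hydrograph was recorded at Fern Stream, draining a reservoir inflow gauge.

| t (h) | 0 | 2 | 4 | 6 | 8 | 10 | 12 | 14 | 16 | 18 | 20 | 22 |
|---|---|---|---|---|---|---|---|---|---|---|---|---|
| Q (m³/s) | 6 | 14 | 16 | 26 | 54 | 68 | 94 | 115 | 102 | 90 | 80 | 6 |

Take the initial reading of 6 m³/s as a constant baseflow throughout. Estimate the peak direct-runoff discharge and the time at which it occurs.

Subtracting baseflow gives direct-runoff ordinates: 0.0, 8.0, 10.0, 20.0, 48.0, 62.0, 88.0, 109.0, 96.0, 84.0, 74.0, 0.0 m³/s.
The maximum is 109.0 m³/s, occurring at the reading for t = 14 h.

Q_p = 109.0 m³/s at t = 14 h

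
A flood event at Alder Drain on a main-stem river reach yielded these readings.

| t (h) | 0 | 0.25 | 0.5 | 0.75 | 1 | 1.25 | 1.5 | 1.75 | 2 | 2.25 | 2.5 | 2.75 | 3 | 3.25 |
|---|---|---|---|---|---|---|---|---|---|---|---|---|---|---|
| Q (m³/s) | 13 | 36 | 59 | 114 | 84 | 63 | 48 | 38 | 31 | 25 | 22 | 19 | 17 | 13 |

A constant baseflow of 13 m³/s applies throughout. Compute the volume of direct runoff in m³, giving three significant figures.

V ≈ 3.60 × 10^5 m³

Direct-runoff ordinates (Q − Q_b): 0.0, 23.0, 46.0, 101.0, 71.0, 50.0, 35.0, 25.0, 18.0, 12.0, 9.0, 6.0, 4.0, 0.0 m³/s.
ΣQ_DR = 400.0 m³/s.
With Δt = 0.25 h = 900 s, V = ΣQ_DR · Δt = 400.0 × 900 = 3.60 × 10^5 m³.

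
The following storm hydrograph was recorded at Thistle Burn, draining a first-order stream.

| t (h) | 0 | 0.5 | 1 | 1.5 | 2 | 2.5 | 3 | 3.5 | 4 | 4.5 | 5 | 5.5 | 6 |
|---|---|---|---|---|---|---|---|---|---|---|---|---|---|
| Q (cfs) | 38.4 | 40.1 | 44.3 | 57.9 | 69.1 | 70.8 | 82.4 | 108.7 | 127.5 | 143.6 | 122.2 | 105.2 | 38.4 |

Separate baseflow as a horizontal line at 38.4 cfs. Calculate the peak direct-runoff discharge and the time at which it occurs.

Q_p = 105.2 cfs at t = 4.5 h

Subtracting baseflow gives direct-runoff ordinates: 0.0, 1.7, 5.9, 19.5, 30.7, 32.4, 44.0, 70.3, 89.1, 105.2, 83.8, 66.8, 0.0 cfs.
The maximum is 105.2 cfs, occurring at the reading for t = 4.5 h.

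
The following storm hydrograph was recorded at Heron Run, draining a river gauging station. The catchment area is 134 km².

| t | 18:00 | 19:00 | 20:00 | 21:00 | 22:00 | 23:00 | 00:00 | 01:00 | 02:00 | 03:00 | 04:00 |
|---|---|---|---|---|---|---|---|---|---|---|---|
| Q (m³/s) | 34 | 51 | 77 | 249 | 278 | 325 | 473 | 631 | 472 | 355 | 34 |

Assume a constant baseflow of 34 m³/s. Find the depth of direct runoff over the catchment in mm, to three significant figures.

Direct runoff: 0.0, 17.0, 43.0, 215.0, 244.0, 291.0, 439.0, 597.0, 438.0, 321.0, 0.0 m³/s; ΣQ_DR = 2605 m³/s.
V = ΣQ_DR · Δt = 2605 × 3600 s = 9.378 × 10^6 m³.
Over A = 134 km², depth = V / A = 70.0 mm.

d ≈ 70.0 mm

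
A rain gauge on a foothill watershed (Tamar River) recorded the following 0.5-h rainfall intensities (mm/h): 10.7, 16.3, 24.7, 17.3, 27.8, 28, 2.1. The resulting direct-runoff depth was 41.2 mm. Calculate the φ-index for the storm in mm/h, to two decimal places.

Only the 6 blocks with intensity above φ contribute runoff: 10.7, 16.3, 24.7, 17.3, 27.8, 28 mm/h.
Σ(I−φ)·Δt = d  ⇒  (10.7+16.3+24.7+17.3+27.8+28 − 6φ)·0.5 = 41.2
φ = (124.8 − 41.2/0.5) / 6 = 7.07 mm/h.

φ ≈ 7.07 mm/h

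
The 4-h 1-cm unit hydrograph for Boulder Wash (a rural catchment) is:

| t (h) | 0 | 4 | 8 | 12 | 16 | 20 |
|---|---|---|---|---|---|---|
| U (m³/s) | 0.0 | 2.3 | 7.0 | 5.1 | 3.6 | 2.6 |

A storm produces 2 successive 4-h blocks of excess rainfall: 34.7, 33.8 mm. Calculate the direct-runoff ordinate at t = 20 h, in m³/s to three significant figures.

Q ≈ 21.2 m³/s

By discrete convolution, Q_j = Σ (P_i / 10 mm) · U_{j−i}.
At t = 20 h (j=5): Q = (34.7/10)·2.6 + (33.8/10)·3.6 = 21.2 m³/s.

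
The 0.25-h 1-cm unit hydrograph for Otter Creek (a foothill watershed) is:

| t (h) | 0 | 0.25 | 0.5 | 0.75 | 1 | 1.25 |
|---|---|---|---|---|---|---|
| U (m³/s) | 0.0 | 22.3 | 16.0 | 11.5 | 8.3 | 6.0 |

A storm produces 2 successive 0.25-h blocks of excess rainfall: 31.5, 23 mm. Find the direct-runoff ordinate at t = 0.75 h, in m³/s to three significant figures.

Q ≈ 73.0 m³/s

By discrete convolution, Q_j = Σ (P_i / 10 mm) · U_{j−i}.
At t = 0.75 h (j=3): Q = (31.5/10)·11.5 + (23/10)·16.0 = 73.0 m³/s.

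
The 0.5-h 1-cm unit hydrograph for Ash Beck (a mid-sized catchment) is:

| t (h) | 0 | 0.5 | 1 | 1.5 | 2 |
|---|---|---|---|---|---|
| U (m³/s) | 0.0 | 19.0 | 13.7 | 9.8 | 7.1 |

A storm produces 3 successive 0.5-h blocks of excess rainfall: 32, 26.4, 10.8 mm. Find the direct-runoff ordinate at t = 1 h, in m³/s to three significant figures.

By discrete convolution, Q_j = Σ (P_i / 10 mm) · U_{j−i}.
At t = 1 h (j=2): Q = (32/10)·13.7 + (26.4/10)·19.0 + (10.8/10)·0.0 = 94.0 m³/s.

Q ≈ 94.0 m³/s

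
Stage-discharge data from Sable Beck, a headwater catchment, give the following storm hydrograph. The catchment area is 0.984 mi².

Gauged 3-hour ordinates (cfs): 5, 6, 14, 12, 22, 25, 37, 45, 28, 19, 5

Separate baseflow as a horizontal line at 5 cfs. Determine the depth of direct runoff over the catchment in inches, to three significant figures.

d ≈ 0.770 in

Direct runoff: 0.0, 1.0, 9.0, 7.0, 17.0, 20.0, 32.0, 40.0, 23.0, 14.0, 0.0 cfs; ΣQ_DR = 163.0 cfs.
V = ΣQ_DR · Δt = 163.0 × 10800 s = 1.760 × 10^6 ft³.
Over A = 0.984 mi², depth = V / A = 0.770 in.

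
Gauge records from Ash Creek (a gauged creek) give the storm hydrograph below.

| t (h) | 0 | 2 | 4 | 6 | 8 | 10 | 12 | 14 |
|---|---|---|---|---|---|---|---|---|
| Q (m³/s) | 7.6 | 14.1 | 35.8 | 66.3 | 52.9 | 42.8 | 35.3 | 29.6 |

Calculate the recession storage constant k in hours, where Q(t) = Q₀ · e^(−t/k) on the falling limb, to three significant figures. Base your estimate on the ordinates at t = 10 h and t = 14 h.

On the falling limb, Q drops from 42.8 to 29.6 m³/s between t = 10 h and t = 14 h (Δt = 4 h).
k = −Δt / ln(Q₂/Q₁) = −4 / ln(29.6/42.8) = 10.8 h.

k ≈ 10.8 h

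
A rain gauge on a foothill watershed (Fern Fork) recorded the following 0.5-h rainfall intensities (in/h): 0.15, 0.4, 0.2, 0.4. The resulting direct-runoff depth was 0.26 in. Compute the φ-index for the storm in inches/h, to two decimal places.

φ ≈ 0.16 in/h

Only the 3 blocks with intensity above φ contribute runoff: 0.4, 0.2, 0.4 in/h.
Σ(I−φ)·Δt = d  ⇒  (0.4+0.2+0.4 − 3φ)·0.5 = 0.26
φ = (1.000 − 0.26/0.5) / 3 = 0.16 in/h.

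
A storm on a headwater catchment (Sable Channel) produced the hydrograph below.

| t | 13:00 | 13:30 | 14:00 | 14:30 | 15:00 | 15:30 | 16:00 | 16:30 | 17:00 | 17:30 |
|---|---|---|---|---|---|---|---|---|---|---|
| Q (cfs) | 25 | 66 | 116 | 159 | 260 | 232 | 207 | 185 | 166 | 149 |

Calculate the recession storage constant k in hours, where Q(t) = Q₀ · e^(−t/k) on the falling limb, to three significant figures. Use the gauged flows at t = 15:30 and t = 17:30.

On the falling limb, Q drops from 232 to 149 cfs between t = 15:30 and t = 17:30 (Δt = 2 h).
k = −Δt / ln(Q₂/Q₁) = −2 / ln(149/232) = 4.52 h.

k ≈ 4.52 h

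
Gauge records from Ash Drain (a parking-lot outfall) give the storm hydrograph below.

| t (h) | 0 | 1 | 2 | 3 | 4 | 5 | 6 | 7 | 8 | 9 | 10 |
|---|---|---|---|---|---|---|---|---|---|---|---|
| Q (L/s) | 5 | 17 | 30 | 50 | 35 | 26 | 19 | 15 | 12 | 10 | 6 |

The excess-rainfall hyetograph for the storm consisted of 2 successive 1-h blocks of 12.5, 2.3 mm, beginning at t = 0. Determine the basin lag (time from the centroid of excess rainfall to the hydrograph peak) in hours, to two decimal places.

Centroid of excess rainfall: t_c = Σ P_i·t̄_i / ΣP_i = 0.6554 h (block centres at 0.5, 1.5 h).
Hydrograph peak occurs at t = 3 h, so basin lag t_L = 3 − 0.6554 = 2.34 h.

t_L ≈ 2.34 h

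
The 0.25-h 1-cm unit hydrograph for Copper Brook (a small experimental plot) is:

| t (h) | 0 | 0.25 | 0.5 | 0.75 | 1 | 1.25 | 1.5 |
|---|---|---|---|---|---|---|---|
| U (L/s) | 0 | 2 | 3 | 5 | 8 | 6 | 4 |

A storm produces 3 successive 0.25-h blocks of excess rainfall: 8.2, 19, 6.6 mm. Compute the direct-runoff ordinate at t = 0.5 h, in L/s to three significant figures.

By discrete convolution, Q_j = Σ (P_i / 10 mm) · U_{j−i}.
At t = 0.5 h (j=2): Q = (8.2/10)·3 + (19/10)·2 + (6.6/10)·0 = 6.26 L/s.

Q ≈ 6.26 L/s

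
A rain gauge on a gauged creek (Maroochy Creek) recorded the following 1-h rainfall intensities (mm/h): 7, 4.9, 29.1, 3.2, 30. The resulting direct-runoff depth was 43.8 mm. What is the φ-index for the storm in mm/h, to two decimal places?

Only the 2 blocks with intensity above φ contribute runoff: 29.1, 30 mm/h.
Σ(I−φ)·Δt = d  ⇒  (29.1+30 − 2φ)·1 = 43.8
φ = (59.10 − 43.8/1) / 2 = 7.65 mm/h.

φ ≈ 7.65 mm/h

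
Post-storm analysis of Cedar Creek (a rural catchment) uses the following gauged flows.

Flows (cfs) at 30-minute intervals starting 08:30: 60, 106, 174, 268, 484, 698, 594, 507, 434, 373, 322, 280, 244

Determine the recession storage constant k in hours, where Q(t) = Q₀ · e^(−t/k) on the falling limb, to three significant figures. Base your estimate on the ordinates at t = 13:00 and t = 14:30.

k ≈ 3.53 h

On the falling limb, Q drops from 373 to 244 cfs between t = 13:00 and t = 14:30 (Δt = 1.5 h).
k = −Δt / ln(Q₂/Q₁) = −1.5 / ln(244/373) = 3.53 h.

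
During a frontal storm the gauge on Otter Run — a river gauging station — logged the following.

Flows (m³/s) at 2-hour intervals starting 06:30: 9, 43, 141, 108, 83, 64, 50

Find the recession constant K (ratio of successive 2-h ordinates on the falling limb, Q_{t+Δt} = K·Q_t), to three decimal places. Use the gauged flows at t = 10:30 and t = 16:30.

K ≈ 0.769

Using the recession-limb readings at t = 10:30 and t = 16:30: Q falls from 141 to 64 m³/s over 3 intervals.
K = (Q₂/Q₁)^(1/3) = (64/141)^(1/3) = 0.769.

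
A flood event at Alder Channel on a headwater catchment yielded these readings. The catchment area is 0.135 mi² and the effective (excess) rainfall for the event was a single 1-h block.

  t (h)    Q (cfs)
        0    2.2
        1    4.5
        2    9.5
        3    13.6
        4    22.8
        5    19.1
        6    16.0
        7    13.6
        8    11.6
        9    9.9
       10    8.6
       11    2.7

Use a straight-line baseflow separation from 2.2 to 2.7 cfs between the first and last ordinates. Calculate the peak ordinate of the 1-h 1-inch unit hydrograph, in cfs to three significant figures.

U_p ≈ 17.0 cfs

Direct runoff: 0.00, 2.25, 7.21, 11.26, 20.42, 16.67, 13.53, 11.08, 9.04, 7.29, 5.95, 0.00 cfs; ΣQ_DR = 104.7 cfs, peak = 20.42 cfs.
Runoff depth d = ΣQ_DR·Δt / A = 104.7 × 3600 / (0.135 mi²) = 1.202 in.
The 1-inch UH is the DRH scaled by (1 in)/d, so U_p = 20.42 × 1/1.202 = 17.0 cfs.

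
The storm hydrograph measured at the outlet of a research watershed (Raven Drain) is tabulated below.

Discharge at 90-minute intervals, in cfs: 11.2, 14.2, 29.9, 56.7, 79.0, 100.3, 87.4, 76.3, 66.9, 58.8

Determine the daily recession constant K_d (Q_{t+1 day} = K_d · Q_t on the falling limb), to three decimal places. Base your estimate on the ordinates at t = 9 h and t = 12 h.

Between t = 9 h and t = 12 h the flow falls from 87.4 to 66.9 cfs over 2×1.5 h = 3 h.
Per-interval ratio K = (66.9/87.4)^(1/2) = 0.8749; K_d = K^(24/1.5) = 0.118.

K_d ≈ 0.118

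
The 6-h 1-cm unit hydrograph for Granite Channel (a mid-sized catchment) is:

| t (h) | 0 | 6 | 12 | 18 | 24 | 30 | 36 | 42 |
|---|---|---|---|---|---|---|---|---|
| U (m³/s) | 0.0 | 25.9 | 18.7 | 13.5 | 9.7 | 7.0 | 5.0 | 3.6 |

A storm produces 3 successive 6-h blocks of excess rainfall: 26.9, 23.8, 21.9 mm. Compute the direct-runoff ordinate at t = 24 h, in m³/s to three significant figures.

Q ≈ 99.2 m³/s

By discrete convolution, Q_j = Σ (P_i / 10 mm) · U_{j−i}.
At t = 24 h (j=4): Q = (26.9/10)·9.7 + (23.8/10)·13.5 + (21.9/10)·18.7 = 99.2 m³/s.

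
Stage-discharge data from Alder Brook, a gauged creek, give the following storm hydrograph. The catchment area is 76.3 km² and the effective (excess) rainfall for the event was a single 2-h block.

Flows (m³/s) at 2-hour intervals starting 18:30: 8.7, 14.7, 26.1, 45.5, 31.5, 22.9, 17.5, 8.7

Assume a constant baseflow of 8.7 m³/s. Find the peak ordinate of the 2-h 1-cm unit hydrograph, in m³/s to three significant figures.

Direct runoff: 0.0, 6.0, 17.4, 36.8, 22.8, 14.2, 8.8, 0.0 m³/s; ΣQ_DR = 106.0 m³/s, peak = 36.8 m³/s.
Runoff depth d = ΣQ_DR·Δt / A = 106.0 × 7200 / (76.3 km²) = 10.00 mm.
The 1-cm UH is the DRH scaled by (10 mm)/d, so U_p = 36.8 × 10/10.00 = 36.8 m³/s.

U_p ≈ 36.8 m³/s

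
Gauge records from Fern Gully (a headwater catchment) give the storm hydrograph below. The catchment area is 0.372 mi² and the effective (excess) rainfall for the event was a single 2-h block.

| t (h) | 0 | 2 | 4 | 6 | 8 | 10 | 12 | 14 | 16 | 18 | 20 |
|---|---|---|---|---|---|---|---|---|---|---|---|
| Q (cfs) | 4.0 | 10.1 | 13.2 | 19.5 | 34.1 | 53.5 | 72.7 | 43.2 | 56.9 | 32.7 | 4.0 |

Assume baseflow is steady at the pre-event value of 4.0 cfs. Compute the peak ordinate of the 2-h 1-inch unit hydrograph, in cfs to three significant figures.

Direct runoff: 0.0, 6.1, 9.2, 15.5, 30.1, 49.5, 68.7, 39.2, 52.9, 28.7, 0.0 cfs; ΣQ_DR = 299.9 cfs, peak = 68.7 cfs.
Runoff depth d = ΣQ_DR·Δt / A = 299.9 × 7200 / (0.372 mi²) = 2.498 in.
The 1-inch UH is the DRH scaled by (1 in)/d, so U_p = 68.7 × 1/2.498 = 27.5 cfs.

U_p ≈ 27.5 cfs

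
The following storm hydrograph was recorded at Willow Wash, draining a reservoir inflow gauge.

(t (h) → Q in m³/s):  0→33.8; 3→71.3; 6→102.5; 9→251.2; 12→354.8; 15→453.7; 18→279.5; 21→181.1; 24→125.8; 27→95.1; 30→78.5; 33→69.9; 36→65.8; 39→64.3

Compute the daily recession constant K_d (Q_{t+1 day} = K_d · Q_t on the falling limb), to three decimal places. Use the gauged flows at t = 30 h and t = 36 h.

K_d ≈ 0.494

Between t = 30 h and t = 36 h the flow falls from 78.5 to 65.8 m³/s over 2×3 h = 6 h.
Per-interval ratio K = (65.8/78.5)^(1/2) = 0.9155; K_d = K^(24/3) = 0.494.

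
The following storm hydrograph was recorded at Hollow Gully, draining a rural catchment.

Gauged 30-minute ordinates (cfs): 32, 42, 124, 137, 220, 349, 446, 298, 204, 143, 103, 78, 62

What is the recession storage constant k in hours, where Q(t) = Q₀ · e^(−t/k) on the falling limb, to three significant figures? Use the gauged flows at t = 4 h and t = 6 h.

k ≈ 1.68 h

On the falling limb, Q drops from 204 to 62 cfs between t = 4 h and t = 6 h (Δt = 2 h).
k = −Δt / ln(Q₂/Q₁) = −2 / ln(62/204) = 1.68 h.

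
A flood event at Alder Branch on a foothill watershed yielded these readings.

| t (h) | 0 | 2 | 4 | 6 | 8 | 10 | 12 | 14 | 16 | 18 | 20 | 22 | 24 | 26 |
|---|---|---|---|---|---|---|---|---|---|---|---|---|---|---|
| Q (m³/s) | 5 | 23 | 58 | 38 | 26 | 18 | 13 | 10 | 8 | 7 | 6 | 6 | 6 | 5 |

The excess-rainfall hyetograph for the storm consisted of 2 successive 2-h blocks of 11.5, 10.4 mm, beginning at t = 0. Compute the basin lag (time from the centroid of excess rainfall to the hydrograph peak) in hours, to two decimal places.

Centroid of excess rainfall: t_c = Σ P_i·t̄_i / ΣP_i = 1.9498 h (block centres at 1, 3 h).
Hydrograph peak occurs at t = 4 h, so basin lag t_L = 4 − 1.9498 = 2.05 h.

t_L ≈ 2.05 h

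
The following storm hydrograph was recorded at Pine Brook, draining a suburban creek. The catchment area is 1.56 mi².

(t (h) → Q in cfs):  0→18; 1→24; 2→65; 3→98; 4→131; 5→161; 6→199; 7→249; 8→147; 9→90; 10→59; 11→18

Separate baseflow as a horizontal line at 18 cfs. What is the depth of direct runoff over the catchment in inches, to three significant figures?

Direct runoff: 0.0, 6.0, 47.0, 80.0, 113.0, 143.0, 181.0, 231.0, 129.0, 72.0, 41.0, 0.0 cfs; ΣQ_DR = 1043 cfs.
V = ΣQ_DR · Δt = 1043 × 3600 s = 3.755 × 10^6 ft³.
Over A = 1.56 mi², depth = V / A = 1.04 in.

d ≈ 1.04 in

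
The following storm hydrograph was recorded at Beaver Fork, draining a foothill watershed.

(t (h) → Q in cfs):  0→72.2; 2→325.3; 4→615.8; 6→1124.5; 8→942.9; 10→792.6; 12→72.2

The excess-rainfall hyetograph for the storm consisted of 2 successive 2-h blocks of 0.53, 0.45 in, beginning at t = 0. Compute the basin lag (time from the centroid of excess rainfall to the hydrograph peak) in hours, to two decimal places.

Centroid of excess rainfall: t_c = Σ P_i·t̄_i / ΣP_i = 1.9184 h (block centres at 1, 3 h).
Hydrograph peak occurs at t = 6 h, so basin lag t_L = 6 − 1.9184 = 4.08 h.

t_L ≈ 4.08 h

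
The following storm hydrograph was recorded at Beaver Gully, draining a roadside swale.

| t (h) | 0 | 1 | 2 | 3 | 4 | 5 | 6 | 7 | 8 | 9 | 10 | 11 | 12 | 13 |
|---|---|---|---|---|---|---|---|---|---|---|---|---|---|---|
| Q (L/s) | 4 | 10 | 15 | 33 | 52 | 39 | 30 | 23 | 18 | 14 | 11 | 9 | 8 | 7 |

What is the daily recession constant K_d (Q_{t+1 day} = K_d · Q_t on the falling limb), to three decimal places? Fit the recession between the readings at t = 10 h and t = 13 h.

Between t = 10 h and t = 13 h the flow falls from 11 to 7 L/s over 3×1 h = 3 h.
Per-interval ratio K = (7/11)^(1/3) = 0.8601; K_d = K^(24/1) = 0.027.

K_d ≈ 0.027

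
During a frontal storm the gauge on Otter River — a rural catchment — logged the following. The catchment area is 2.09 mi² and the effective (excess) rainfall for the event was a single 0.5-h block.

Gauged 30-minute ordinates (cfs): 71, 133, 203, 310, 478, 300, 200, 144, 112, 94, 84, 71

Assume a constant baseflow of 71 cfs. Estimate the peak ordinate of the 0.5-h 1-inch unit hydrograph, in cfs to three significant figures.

Direct runoff: 0.0, 62.0, 132.0, 239.0, 407.0, 229.0, 129.0, 73.0, 41.0, 23.0, 13.0, 0.0 cfs; ΣQ_DR = 1348 cfs, peak = 407.0 cfs.
Runoff depth d = ΣQ_DR·Δt / A = 1348 × 1800 / (2.09 mi²) = 0.4997 in.
The 1-inch UH is the DRH scaled by (1 in)/d, so U_p = 407.0 × 1/0.4997 = 814 cfs.

U_p ≈ 814 cfs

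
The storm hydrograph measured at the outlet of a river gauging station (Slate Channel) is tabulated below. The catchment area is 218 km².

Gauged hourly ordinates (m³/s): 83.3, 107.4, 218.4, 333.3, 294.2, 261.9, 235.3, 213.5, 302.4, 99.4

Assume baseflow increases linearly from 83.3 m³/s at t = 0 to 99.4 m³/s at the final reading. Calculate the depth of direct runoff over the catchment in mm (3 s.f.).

d ≈ 20.4 mm

Direct runoff: 0.00, 22.31, 131.52, 244.63, 203.74, 169.66, 141.27, 117.68, 204.79, 0.00 m³/s; ΣQ_DR = 1236 m³/s.
V = ΣQ_DR · Δt = 1236 × 3600 s = 4.448 × 10^6 m³.
Over A = 218 km², depth = V / A = 20.4 mm.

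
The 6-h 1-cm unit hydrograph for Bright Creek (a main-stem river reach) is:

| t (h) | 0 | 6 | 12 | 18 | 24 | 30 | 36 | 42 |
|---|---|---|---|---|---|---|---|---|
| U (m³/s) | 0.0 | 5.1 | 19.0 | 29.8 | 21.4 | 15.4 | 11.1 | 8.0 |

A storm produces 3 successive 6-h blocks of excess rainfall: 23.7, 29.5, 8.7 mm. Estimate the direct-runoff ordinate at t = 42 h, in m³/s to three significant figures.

Q ≈ 65.1 m³/s

By discrete convolution, Q_j = Σ (P_i / 10 mm) · U_{j−i}.
At t = 42 h (j=7): Q = (23.7/10)·8.0 + (29.5/10)·11.1 + (8.7/10)·15.4 = 65.1 m³/s.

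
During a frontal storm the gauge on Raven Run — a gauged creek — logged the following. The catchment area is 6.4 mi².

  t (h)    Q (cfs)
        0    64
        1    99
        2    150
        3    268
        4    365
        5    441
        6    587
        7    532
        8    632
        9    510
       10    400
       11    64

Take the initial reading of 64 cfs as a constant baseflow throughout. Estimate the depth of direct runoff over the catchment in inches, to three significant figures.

Direct runoff: 0.0, 35.0, 86.0, 204.0, 301.0, 377.0, 523.0, 468.0, 568.0, 446.0, 336.0, 0.0 cfs; ΣQ_DR = 3344 cfs.
V = ΣQ_DR · Δt = 3344 × 3600 s = 1.204 × 10^7 ft³.
Over A = 6.4 mi², depth = V / A = 0.810 in.

d ≈ 0.810 in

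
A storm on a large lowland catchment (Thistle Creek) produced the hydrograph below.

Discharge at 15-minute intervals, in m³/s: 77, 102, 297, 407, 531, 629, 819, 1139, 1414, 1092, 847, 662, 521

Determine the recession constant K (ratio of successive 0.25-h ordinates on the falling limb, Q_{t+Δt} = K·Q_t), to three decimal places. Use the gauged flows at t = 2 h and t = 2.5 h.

K ≈ 0.774

Using the recession-limb readings at t = 2 h and t = 2.5 h: Q falls from 1414 to 847 m³/s over 2 intervals.
K = (Q₂/Q₁)^(1/2) = (847/1414)^(1/2) = 0.774.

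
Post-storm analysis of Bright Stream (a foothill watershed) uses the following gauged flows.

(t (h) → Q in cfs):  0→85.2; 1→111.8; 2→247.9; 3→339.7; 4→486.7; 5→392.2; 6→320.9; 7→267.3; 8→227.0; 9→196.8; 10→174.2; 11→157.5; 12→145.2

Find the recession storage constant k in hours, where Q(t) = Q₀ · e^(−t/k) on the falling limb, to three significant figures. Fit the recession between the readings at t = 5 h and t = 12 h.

On the falling limb, Q drops from 392.2 to 145.2 cfs between t = 5 h and t = 12 h (Δt = 7 h).
k = −Δt / ln(Q₂/Q₁) = −7 / ln(145.2/392.2) = 7.04 h.

k ≈ 7.04 h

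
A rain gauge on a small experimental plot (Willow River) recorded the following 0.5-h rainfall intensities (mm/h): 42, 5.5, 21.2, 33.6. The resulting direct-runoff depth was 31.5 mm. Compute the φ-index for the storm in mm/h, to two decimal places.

φ ≈ 11.27 mm/h

Only the 3 blocks with intensity above φ contribute runoff: 42, 21.2, 33.6 mm/h.
Σ(I−φ)·Δt = d  ⇒  (42+21.2+33.6 − 3φ)·0.5 = 31.5
φ = (96.80 − 31.5/0.5) / 3 = 11.27 mm/h.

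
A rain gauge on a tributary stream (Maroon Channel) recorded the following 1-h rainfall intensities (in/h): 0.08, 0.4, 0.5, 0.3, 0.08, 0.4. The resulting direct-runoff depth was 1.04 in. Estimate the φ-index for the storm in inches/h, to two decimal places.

φ ≈ 0.14 in/h

Only the 4 blocks with intensity above φ contribute runoff: 0.4, 0.5, 0.3, 0.4 in/h.
Σ(I−φ)·Δt = d  ⇒  (0.4+0.5+0.3+0.4 − 4φ)·1 = 1.04
φ = (1.600 − 1.04/1) / 4 = 0.14 in/h.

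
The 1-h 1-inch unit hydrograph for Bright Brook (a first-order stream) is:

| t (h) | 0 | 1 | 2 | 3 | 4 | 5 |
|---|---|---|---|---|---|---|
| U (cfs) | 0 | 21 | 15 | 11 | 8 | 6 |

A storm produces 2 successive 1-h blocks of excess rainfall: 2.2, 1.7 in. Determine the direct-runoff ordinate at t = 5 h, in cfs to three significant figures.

Q ≈ 26.8 cfs

By discrete convolution, Q_j = Σ (P_i / 1 in) · U_{j−i}.
At t = 5 h (j=5): Q = (2.2/1)·6 + (1.7/1)·8 = 26.8 cfs.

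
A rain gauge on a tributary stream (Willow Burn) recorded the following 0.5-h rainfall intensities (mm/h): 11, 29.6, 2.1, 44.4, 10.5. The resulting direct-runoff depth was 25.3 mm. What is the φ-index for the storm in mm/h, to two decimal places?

φ ≈ 11.70 mm/h

Only the 2 blocks with intensity above φ contribute runoff: 29.6, 44.4 mm/h.
Σ(I−φ)·Δt = d  ⇒  (29.6+44.4 − 2φ)·0.5 = 25.3
φ = (74.00 − 25.3/0.5) / 2 = 11.70 mm/h.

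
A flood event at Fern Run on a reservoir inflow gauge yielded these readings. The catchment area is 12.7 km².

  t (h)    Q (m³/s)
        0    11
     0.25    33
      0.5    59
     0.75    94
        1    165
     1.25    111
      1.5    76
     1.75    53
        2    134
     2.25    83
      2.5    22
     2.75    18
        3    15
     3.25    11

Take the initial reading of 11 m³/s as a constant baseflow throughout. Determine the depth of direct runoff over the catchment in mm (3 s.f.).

Direct runoff: 0.0, 22.0, 48.0, 83.0, 154.0, 100.0, 65.0, 42.0, 123.0, 72.0, 11.0, 7.0, 4.0, 0.0 m³/s; ΣQ_DR = 731.0 m³/s.
V = ΣQ_DR · Δt = 731.0 × 900 s = 6.579 × 10^5 m³.
Over A = 12.7 km², depth = V / A = 51.8 mm.

d ≈ 51.8 mm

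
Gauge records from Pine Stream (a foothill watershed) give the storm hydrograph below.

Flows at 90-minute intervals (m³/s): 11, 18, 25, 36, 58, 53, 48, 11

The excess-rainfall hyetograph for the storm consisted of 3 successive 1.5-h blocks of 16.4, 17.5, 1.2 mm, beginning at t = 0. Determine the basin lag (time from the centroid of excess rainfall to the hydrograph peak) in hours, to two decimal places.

t_L ≈ 4.40 h

Centroid of excess rainfall: t_c = Σ P_i·t̄_i / ΣP_i = 1.6004 h (block centres at 0.75, 2.25, 3.75 h).
Hydrograph peak occurs at t = 6 h, so basin lag t_L = 6 − 1.6004 = 4.40 h.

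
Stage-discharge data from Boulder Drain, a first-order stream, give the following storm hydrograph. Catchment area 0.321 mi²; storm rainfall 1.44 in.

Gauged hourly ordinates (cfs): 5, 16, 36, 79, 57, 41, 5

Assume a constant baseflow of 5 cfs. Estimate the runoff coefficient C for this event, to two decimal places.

C ≈ 0.68

ΣQ_DR = 204.0 cfs; V = ΣQ_DR·Δt = 7.344 × 10^5 ft³.
Runoff depth d = V / A = 0.9848 in.
C = d / P = 0.9848 / 1.44 = 0.68.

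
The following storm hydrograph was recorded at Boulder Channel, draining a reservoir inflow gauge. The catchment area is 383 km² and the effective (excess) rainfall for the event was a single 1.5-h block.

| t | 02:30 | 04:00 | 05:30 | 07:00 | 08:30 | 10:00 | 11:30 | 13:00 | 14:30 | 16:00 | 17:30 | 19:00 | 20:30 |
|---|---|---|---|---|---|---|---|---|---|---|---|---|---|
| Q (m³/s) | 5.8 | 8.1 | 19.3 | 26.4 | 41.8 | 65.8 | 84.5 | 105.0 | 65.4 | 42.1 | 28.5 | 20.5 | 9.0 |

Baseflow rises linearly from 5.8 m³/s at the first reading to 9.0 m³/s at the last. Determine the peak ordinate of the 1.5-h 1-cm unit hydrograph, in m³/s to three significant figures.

U_p ≈ 162 m³/s

Direct runoff: 0.00, 2.03, 12.97, 19.80, 34.93, 58.67, 77.10, 97.33, 57.47, 33.90, 20.03, 11.77, 0.00 m³/s; ΣQ_DR = 426.0 m³/s, peak = 97.33 m³/s.
Runoff depth d = ΣQ_DR·Δt / A = 426.0 × 5400 / (383 km²) = 6.006 mm.
The 1-cm UH is the DRH scaled by (10 mm)/d, so U_p = 97.33 × 10/6.006 = 162 m³/s.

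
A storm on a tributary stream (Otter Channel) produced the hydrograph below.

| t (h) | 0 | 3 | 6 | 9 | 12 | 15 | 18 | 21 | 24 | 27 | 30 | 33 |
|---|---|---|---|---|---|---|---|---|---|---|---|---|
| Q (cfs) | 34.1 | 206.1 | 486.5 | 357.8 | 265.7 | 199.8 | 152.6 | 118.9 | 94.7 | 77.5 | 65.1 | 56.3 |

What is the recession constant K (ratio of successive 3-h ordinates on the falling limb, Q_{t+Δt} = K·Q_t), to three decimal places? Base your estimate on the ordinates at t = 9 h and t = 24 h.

Using the recession-limb readings at t = 9 h and t = 24 h: Q falls from 357.8 to 94.7 cfs over 5 intervals.
K = (Q₂/Q₁)^(1/5) = (94.7/357.8)^(1/5) = 0.767.

K ≈ 0.767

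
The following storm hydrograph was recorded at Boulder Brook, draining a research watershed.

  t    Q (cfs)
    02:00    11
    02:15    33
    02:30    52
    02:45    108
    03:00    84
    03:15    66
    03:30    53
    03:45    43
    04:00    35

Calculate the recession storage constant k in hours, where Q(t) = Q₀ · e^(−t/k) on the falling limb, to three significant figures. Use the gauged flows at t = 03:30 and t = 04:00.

On the falling limb, Q drops from 53 to 35 cfs between t = 03:30 and t = 04:00 (Δt = 0.5 h).
k = −Δt / ln(Q₂/Q₁) = −0.5 / ln(35/53) = 1.20 h.

k ≈ 1.20 h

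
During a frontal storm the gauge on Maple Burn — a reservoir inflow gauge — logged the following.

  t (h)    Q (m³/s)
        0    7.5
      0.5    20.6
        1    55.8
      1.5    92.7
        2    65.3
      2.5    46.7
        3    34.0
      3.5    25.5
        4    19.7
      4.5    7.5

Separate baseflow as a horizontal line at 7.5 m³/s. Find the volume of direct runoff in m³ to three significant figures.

V ≈ 5.41 × 10^5 m³

Direct-runoff ordinates (Q − Q_b): 0.0, 13.1, 48.3, 85.2, 57.8, 39.2, 26.5, 18.0, 12.2, 0.0 m³/s.
ΣQ_DR = 300.3 m³/s.
With Δt = 0.5 h = 1800 s, V = ΣQ_DR · Δt = 300.3 × 1800 = 5.41 × 10^5 m³.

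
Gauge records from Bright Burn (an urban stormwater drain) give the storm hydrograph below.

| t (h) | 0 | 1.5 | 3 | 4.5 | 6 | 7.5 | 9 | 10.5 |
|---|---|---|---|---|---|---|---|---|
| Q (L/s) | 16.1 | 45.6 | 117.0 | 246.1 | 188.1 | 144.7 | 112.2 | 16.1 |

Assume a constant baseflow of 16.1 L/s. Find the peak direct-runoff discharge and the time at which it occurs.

Q_p = 230.0 L/s at t = 4.5 h

Subtracting baseflow gives direct-runoff ordinates: 0.0, 29.5, 100.9, 230.0, 172.0, 128.6, 96.1, 0.0 L/s.
The maximum is 230.0 L/s, occurring at the reading for t = 4.5 h.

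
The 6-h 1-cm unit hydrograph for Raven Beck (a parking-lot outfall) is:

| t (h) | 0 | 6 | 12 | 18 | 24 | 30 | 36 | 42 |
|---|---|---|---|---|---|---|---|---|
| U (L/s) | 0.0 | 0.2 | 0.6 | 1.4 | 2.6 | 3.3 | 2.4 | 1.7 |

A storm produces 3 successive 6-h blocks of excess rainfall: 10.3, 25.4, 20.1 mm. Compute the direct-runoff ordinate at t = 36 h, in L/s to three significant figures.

Q ≈ 16.1 L/s

By discrete convolution, Q_j = Σ (P_i / 10 mm) · U_{j−i}.
At t = 36 h (j=6): Q = (10.3/10)·2.4 + (25.4/10)·3.3 + (20.1/10)·2.6 = 16.1 L/s.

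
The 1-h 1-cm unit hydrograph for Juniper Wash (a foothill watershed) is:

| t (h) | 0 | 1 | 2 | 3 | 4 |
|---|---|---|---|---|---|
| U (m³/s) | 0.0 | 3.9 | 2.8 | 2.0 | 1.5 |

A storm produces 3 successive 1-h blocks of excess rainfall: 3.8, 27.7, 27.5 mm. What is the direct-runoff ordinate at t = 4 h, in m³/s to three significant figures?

By discrete convolution, Q_j = Σ (P_i / 10 mm) · U_{j−i}.
At t = 4 h (j=4): Q = (3.8/10)·1.5 + (27.7/10)·2.0 + (27.5/10)·2.8 = 13.8 m³/s.

Q ≈ 13.8 m³/s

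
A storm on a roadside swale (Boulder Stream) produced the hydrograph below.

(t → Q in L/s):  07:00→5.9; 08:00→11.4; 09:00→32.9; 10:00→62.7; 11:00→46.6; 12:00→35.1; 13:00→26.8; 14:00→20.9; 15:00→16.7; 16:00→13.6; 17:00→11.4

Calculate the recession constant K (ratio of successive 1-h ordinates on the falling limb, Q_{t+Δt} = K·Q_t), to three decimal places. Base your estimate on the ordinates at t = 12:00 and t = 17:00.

K ≈ 0.799

Using the recession-limb readings at t = 12:00 and t = 17:00: Q falls from 35.1 to 11.4 L/s over 5 intervals.
K = (Q₂/Q₁)^(1/5) = (11.4/35.1)^(1/5) = 0.799.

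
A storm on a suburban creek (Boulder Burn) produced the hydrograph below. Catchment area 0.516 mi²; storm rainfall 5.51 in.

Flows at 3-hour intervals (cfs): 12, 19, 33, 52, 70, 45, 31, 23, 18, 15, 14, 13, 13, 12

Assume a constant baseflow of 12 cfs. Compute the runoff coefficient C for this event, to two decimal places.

C ≈ 0.33

ΣQ_DR = 202.0 cfs; V = ΣQ_DR·Δt = 2.182 × 10^6 ft³.
Runoff depth d = V / A = 1.820 in.
C = d / P = 1.820 / 5.51 = 0.33.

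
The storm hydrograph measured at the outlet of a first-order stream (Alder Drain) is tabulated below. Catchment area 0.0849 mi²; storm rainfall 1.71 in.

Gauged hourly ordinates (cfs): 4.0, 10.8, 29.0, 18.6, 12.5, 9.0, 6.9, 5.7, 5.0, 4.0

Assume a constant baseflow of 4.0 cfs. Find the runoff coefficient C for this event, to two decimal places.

C ≈ 0.70

ΣQ_DR = 65.50 cfs; V = ΣQ_DR·Δt = 2.358 × 10^5 ft³.
Runoff depth d = V / A = 1.195 in.
C = d / P = 1.195 / 1.71 = 0.70.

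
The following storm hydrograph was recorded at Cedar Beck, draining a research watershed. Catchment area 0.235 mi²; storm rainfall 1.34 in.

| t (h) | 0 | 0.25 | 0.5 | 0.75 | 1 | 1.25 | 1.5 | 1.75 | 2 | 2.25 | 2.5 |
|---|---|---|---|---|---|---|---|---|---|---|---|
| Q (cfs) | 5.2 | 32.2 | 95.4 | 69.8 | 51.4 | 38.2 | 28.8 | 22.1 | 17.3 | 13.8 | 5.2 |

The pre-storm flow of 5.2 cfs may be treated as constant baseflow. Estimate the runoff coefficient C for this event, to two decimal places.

C ≈ 0.40

ΣQ_DR = 322.2 cfs; V = ΣQ_DR·Δt = 2.900 × 10^5 ft³.
Runoff depth d = V / A = 0.5311 in.
C = d / P = 0.5311 / 1.34 = 0.40.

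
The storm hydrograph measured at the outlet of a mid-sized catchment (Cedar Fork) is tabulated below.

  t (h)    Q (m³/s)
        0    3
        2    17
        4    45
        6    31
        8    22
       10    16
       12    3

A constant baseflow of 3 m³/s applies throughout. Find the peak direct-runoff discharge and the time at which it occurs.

Subtracting baseflow gives direct-runoff ordinates: 0.0, 14.0, 42.0, 28.0, 19.0, 13.0, 0.0 m³/s.
The maximum is 42.0 m³/s, occurring at the reading for t = 4 h.

Q_p = 42.0 m³/s at t = 4 h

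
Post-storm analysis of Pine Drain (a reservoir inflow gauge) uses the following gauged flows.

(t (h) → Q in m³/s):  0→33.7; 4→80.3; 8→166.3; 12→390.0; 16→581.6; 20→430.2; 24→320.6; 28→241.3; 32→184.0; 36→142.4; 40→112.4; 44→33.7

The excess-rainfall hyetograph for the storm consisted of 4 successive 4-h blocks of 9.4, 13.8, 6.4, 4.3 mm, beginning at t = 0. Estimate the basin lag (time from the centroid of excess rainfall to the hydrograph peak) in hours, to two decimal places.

t_L ≈ 9.34 h

Centroid of excess rainfall: t_c = Σ P_i·t̄_i / ΣP_i = 6.6608 h (block centres at 2, 6, 10, 14 h).
Hydrograph peak occurs at t = 16 h, so basin lag t_L = 16 − 6.6608 = 9.34 h.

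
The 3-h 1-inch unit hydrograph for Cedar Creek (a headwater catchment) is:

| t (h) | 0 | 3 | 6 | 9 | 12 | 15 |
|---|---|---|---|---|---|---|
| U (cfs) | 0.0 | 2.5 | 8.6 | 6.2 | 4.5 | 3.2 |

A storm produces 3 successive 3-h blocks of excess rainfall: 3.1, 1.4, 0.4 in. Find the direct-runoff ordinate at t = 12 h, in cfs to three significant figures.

Q ≈ 26.1 cfs

By discrete convolution, Q_j = Σ (P_i / 1 in) · U_{j−i}.
At t = 12 h (j=4): Q = (3.1/1)·4.5 + (1.4/1)·6.2 + (0.4/1)·8.6 = 26.1 cfs.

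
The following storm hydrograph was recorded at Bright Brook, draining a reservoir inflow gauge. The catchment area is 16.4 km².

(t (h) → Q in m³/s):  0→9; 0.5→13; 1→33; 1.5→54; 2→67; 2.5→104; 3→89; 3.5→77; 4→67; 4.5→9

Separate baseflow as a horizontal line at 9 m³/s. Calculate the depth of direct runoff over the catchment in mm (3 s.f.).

d ≈ 47.4 mm

Direct runoff: 0.0, 4.0, 24.0, 45.0, 58.0, 95.0, 80.0, 68.0, 58.0, 0.0 m³/s; ΣQ_DR = 432.0 m³/s.
V = ΣQ_DR · Δt = 432.0 × 1800 s = 7.776 × 10^5 m³.
Over A = 16.4 km², depth = V / A = 47.4 mm.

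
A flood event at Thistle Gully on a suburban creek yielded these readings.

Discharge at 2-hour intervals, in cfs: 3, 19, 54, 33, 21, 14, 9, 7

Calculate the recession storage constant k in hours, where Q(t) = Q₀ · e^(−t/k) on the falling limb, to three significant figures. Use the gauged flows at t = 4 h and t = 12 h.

k ≈ 4.46 h

On the falling limb, Q drops from 54 to 9 cfs between t = 4 h and t = 12 h (Δt = 8 h).
k = −Δt / ln(Q₂/Q₁) = −8 / ln(9/54) = 4.46 h.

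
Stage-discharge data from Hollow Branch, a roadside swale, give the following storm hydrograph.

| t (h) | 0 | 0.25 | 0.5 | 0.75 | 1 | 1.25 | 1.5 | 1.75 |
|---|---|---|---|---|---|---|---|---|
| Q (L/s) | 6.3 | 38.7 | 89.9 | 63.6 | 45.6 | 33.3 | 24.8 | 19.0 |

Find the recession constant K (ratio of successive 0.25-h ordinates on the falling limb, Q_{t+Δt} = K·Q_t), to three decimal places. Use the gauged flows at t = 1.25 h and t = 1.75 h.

Using the recession-limb readings at t = 1.25 h and t = 1.75 h: Q falls from 33.3 to 19.0 L/s over 2 intervals.
K = (Q₂/Q₁)^(1/2) = (19.0/33.3)^(1/2) = 0.755.

K ≈ 0.755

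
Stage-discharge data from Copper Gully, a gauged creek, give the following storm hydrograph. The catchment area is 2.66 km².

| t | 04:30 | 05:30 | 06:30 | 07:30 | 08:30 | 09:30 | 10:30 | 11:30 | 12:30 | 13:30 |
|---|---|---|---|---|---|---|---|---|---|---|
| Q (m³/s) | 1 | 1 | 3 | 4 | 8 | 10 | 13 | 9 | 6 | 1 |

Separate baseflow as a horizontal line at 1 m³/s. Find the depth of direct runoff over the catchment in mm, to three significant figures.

Direct runoff: 0.0, 0.0, 2.0, 3.0, 7.0, 9.0, 12.0, 8.0, 5.0, 0.0 m³/s; ΣQ_DR = 46.00 m³/s.
V = ΣQ_DR · Δt = 46.00 × 3600 s = 1.656 × 10^5 m³.
Over A = 2.66 km², depth = V / A = 62.3 mm.

d ≈ 62.3 mm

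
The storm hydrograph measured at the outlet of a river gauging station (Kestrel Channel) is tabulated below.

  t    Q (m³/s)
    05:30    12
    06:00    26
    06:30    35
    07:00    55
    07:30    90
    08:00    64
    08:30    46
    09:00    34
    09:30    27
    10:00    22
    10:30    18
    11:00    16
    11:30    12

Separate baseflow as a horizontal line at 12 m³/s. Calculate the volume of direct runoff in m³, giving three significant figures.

Direct-runoff ordinates (Q − Q_b): 0.0, 14.0, 23.0, 43.0, 78.0, 52.0, 34.0, 22.0, 15.0, 10.0, 6.0, 4.0, 0.0 m³/s.
ΣQ_DR = 301.0 m³/s.
With Δt = 0.5 h = 1800 s, V = ΣQ_DR · Δt = 301.0 × 1800 = 5.42 × 10^5 m³.

V ≈ 5.42 × 10^5 m³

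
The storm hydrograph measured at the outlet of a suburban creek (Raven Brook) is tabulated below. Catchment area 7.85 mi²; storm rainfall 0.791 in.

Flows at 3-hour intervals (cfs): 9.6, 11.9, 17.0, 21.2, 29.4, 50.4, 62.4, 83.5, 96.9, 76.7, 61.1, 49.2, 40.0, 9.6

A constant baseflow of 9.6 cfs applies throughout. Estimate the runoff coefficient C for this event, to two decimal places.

C ≈ 0.36

ΣQ_DR = 484.5 cfs; V = ΣQ_DR·Δt = 5.233 × 10^6 ft³.
Runoff depth d = V / A = 0.2869 in.
C = d / P = 0.2869 / 0.791 = 0.36.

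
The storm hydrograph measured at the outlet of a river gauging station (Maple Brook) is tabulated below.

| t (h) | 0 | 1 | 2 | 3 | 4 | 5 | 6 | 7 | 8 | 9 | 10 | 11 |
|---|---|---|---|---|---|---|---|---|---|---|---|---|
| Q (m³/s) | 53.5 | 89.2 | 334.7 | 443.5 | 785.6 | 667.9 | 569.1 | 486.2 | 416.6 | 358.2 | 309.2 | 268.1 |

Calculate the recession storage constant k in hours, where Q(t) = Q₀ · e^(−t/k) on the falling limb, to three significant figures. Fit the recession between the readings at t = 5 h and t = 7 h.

k ≈ 6.30 h

On the falling limb, Q drops from 667.9 to 486.2 m³/s between t = 5 h and t = 7 h (Δt = 2 h).
k = −Δt / ln(Q₂/Q₁) = −2 / ln(486.2/667.9) = 6.30 h.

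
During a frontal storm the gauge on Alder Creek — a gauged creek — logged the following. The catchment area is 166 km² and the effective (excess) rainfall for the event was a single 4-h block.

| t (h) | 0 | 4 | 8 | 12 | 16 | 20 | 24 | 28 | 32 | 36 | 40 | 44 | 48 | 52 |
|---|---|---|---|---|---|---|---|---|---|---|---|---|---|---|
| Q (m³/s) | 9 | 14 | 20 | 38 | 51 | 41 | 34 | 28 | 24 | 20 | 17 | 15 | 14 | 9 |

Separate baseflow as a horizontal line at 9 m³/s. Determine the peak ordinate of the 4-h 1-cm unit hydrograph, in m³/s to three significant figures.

U_p ≈ 23.3 m³/s

Direct runoff: 0.0, 5.0, 11.0, 29.0, 42.0, 32.0, 25.0, 19.0, 15.0, 11.0, 8.0, 6.0, 5.0, 0.0 m³/s; ΣQ_DR = 208.0 m³/s, peak = 42.0 m³/s.
Runoff depth d = ΣQ_DR·Δt / A = 208.0 × 14400 / (166 km²) = 18.04 mm.
The 1-cm UH is the DRH scaled by (10 mm)/d, so U_p = 42.0 × 10/18.04 = 23.3 m³/s.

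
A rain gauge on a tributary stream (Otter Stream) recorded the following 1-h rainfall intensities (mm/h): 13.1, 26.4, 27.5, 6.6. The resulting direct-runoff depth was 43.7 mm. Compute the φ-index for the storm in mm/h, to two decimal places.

φ ≈ 7.77 mm/h

Only the 3 blocks with intensity above φ contribute runoff: 13.1, 26.4, 27.5 mm/h.
Σ(I−φ)·Δt = d  ⇒  (13.1+26.4+27.5 − 3φ)·1 = 43.7
φ = (67.00 − 43.7/1) / 3 = 7.77 mm/h.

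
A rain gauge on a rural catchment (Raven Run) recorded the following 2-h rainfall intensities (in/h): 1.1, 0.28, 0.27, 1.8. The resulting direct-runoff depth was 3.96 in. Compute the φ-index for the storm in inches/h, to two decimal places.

φ ≈ 0.46 in/h

Only the 2 blocks with intensity above φ contribute runoff: 1.1, 1.8 in/h.
Σ(I−φ)·Δt = d  ⇒  (1.1+1.8 − 2φ)·2 = 3.96
φ = (2.900 − 3.96/2) / 2 = 0.46 in/h.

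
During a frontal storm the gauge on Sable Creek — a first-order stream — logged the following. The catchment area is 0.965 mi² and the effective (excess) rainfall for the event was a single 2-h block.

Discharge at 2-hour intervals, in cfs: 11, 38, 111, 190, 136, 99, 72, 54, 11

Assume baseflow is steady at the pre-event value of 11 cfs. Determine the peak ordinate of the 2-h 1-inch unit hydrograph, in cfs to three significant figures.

Direct runoff: 0.0, 27.0, 100.0, 179.0, 125.0, 88.0, 61.0, 43.0, 0.0 cfs; ΣQ_DR = 623.0 cfs, peak = 179.0 cfs.
Runoff depth d = ΣQ_DR·Δt / A = 623.0 × 7200 / (0.965 mi²) = 2.001 in.
The 1-inch UH is the DRH scaled by (1 in)/d, so U_p = 179.0 × 1/2.001 = 89.5 cfs.

U_p ≈ 89.5 cfs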